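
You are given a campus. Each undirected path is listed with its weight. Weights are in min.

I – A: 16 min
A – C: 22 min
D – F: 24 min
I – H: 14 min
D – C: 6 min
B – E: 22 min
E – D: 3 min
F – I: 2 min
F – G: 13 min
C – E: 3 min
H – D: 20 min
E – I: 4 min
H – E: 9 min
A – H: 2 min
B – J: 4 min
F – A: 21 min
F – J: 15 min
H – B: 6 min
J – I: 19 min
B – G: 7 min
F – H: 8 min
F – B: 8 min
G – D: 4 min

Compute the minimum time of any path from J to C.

21 min

Shortest distances from J:
J: 0
B: 4  (via J)
H: 10  (via B)
G: 11  (via B)
A: 12  (via H)
F: 12  (via B)
I: 14  (via F)
D: 15  (via G)
E: 18  (via I)
C: 21  (via D)
Shortest route: J → B → G → D → C = 21 min.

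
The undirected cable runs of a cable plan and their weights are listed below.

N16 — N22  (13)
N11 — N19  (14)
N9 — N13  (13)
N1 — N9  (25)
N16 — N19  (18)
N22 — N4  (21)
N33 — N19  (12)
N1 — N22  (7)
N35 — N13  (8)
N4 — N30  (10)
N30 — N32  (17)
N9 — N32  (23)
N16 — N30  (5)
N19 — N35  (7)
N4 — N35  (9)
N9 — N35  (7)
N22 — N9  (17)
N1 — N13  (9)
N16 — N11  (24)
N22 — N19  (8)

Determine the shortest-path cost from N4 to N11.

Enumerating some paths:
N4–N30–N16–N11: 10+5+24 = 39
N4–N35–N19–N11: 9+7+14 = 30
The minimum is 30 via N4–N35–N19–N11.

30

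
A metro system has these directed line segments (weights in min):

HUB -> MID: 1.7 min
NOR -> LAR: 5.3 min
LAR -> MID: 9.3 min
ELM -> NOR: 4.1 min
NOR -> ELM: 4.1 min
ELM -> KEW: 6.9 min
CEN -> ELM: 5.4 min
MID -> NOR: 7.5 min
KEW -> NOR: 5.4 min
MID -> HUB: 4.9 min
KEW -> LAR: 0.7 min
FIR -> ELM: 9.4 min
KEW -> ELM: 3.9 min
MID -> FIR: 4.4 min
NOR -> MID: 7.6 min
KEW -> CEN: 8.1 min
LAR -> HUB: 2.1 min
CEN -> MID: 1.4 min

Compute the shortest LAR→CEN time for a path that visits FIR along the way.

Best LAR to FIR: LAR–HUB–MID–FIR costing 8.2
Best FIR to CEN: FIR–ELM–KEW–CEN costing 24.4
Total via FIR: 8.2 + 24.4 = 32.6 min.

32.6 min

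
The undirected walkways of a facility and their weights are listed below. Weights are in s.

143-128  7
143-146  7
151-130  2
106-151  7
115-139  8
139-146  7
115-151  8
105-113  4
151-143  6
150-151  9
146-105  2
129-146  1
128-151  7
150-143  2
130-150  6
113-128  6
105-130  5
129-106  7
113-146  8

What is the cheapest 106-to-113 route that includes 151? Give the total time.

18 s

Shortest 106→151: 106–151 = 7
Shortest 151→113: 151–130–105–113 = 11
Total via 151: 7 + 11 = 18 s.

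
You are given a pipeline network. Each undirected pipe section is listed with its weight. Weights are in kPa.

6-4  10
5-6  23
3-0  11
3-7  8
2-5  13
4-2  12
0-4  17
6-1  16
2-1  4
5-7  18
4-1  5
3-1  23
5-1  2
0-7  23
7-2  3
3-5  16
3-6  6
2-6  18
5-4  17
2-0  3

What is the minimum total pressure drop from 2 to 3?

11 kPa

Candidate routes:
2–0–3: 3+11 = 14
2–7–3: 3+8 = 11
Cheapest is 2–7–3 at 11 kPa.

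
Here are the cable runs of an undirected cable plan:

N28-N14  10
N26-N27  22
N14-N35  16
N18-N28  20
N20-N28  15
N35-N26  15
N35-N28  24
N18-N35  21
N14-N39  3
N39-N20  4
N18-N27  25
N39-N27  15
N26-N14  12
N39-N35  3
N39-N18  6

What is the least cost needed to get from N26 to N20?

Compare a few routes:
N26 → N14 → N39 → N20: 12+3+4 = 19
N26 → N14 → N28 → N20: 12+10+15 = 37
N26 → N35 → N39 → N20: 15+3+4 = 22
N26 → N14 → N35 → N39 → N20: 12+16+3+4 = 35
Cheapest is N26 → N14 → N39 → N20 at 19.

19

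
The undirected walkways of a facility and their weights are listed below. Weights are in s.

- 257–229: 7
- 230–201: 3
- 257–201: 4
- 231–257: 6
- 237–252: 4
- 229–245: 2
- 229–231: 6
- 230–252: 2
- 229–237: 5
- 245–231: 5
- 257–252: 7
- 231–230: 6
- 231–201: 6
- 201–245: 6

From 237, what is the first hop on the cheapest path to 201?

252

Candidate routes:
237–252–230–201: 4+2+3 = 9
237–229–245–201: 5+2+6 = 13
The minimum is 9 s via 237–252–230–201.
So from 237 the first move is to 252.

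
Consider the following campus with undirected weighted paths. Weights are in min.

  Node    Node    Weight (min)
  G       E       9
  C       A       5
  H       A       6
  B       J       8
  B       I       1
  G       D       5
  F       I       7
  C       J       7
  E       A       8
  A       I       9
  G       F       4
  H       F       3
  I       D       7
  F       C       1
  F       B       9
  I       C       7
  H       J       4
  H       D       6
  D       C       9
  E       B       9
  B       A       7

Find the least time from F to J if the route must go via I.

Shortest F→I: F → I = 7
Shortest I→J: I → B → J = 9
Total via I: 7 + 9 = 16 min.

16 min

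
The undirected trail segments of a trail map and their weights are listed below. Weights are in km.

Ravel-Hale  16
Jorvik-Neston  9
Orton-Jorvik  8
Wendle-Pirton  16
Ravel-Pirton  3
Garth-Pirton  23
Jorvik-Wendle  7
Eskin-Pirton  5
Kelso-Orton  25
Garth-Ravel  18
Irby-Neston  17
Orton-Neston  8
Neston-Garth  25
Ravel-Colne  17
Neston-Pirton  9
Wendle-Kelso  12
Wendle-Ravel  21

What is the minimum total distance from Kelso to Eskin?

Running Dijkstra from Kelso:
Kelso: 0
Wendle: 12  (via Kelso)
Jorvik: 19  (via Wendle)
Orton: 25  (via Kelso)
Neston: 28  (via Jorvik)
Pirton: 28  (via Wendle)
Ravel: 31  (via Pirton)
Eskin: 33  (via Pirton)
Shortest route: Kelso–Wendle–Pirton–Eskin = 33 km.

33 km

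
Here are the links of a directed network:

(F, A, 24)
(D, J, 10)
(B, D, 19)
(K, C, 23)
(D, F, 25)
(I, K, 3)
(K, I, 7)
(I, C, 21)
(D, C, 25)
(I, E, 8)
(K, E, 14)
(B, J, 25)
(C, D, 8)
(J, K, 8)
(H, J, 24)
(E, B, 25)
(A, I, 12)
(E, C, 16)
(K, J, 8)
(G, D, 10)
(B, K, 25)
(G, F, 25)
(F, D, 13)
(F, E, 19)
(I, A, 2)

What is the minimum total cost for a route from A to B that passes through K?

Best A to K: A → I → K costing 15
Best K to B: K → E → B costing 39
Total via K: 15 + 39 = 54.

54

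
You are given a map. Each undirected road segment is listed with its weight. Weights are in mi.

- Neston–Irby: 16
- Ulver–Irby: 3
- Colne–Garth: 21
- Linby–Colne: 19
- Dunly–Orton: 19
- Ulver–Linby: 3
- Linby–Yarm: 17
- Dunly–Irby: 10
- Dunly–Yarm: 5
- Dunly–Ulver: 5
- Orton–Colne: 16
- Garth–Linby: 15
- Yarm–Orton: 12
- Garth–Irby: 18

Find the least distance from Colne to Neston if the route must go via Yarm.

Shortest Colne→Yarm: Colne → Orton → Yarm = 28
Best Yarm to Neston: Yarm → Dunly → Ulver → Irby → Neston costing 29
Total via Yarm: 28 + 29 = 57 mi.

57 mi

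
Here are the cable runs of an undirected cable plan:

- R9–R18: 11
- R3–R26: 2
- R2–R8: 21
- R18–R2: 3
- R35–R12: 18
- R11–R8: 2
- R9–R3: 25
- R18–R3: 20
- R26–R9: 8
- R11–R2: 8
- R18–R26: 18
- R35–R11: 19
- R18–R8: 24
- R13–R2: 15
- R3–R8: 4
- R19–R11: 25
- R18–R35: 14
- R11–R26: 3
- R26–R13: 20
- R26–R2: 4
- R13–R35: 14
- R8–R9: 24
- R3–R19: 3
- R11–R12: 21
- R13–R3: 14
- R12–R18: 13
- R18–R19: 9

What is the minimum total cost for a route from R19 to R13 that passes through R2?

24

Shortest R19→R2: R19 → R3 → R26 → R2 = 9
Best R2 to R13: R2 → R13 costing 15
Total via R2: 9 + 15 = 24.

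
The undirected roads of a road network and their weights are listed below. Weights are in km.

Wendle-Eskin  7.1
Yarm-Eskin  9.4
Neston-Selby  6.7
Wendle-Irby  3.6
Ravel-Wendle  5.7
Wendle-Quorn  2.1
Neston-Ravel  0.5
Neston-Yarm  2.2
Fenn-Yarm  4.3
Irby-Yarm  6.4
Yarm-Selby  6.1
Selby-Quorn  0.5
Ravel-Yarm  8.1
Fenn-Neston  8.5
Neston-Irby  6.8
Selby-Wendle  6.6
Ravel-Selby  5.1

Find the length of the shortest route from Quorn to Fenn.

Running Dijkstra from Quorn:
Quorn: 0
Selby: 0.5  (via Quorn)
Wendle: 2.1  (via Quorn)
Ravel: 5.6  (via Selby)
Irby: 5.7  (via Wendle)
Neston: 6.1  (via Ravel)
Yarm: 6.6  (via Selby)
Eskin: 9.2  (via Wendle)
Fenn: 10.9  (via Yarm)
Shortest route: Quorn → Selby → Yarm → Fenn = 10.9 km.

10.9 km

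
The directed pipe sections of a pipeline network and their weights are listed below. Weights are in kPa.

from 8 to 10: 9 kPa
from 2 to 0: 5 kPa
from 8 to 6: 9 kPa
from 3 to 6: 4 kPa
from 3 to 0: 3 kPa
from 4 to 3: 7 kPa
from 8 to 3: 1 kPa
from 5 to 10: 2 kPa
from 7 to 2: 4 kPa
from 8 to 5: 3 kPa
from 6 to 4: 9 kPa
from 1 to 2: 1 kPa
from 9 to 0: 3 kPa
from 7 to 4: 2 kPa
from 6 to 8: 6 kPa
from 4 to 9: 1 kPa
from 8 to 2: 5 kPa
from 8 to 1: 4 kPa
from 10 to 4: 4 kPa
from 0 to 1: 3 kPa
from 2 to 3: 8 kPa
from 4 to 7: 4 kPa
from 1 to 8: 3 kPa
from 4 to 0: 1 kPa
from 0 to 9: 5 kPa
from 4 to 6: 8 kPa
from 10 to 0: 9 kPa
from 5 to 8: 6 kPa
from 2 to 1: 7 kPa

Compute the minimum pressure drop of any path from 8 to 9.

Candidate routes:
8 → 10 → 4 → 9: 9+4+1 = 14
8 → 5 → 10 → 4 → 9: 3+2+4+1 = 10
8 → 3 → 0 → 9: 1+3+5 = 9
The minimum is 9 kPa via 8 → 3 → 0 → 9.

9 kPa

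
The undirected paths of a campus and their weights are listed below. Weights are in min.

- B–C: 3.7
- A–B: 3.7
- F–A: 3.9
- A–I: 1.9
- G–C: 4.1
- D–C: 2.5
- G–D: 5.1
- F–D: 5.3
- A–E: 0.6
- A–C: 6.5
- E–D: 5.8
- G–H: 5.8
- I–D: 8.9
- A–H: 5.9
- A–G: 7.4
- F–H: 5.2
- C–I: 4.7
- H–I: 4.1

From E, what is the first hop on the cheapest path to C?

Enumerating some paths:
E → A → I → C: 0.6+1.9+4.7 = 7.2
E → A → C: 0.6+6.5 = 7.1
The minimum is 7.1 min via E → A → C.
So from E the first move is to A.

A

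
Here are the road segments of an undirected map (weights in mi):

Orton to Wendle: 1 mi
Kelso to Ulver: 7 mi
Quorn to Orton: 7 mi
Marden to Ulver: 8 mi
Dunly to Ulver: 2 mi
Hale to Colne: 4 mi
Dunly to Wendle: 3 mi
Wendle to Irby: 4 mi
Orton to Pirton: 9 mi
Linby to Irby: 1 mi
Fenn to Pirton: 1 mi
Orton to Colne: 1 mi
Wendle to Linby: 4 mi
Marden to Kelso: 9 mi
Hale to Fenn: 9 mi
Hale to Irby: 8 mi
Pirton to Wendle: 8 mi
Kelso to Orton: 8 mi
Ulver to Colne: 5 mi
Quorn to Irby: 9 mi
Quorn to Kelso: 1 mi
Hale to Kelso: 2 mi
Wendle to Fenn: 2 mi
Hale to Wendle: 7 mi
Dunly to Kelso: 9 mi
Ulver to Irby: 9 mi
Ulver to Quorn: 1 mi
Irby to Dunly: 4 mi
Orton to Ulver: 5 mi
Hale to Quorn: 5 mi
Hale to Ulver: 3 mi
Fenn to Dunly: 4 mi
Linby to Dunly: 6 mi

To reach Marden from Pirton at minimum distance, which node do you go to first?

Enumerating some paths:
Pirton–Fenn–Wendle–Dunly–Ulver–Marden: 1+2+3+2+8 = 16
Pirton–Fenn–Wendle–Orton–Ulver–Marden: 1+2+1+5+8 = 17
Pirton–Fenn–Dunly–Ulver–Marden: 1+4+2+8 = 15
The minimum is 15 mi via Pirton–Fenn–Dunly–Ulver–Marden.
So from Pirton the first move is to Fenn.

Fenn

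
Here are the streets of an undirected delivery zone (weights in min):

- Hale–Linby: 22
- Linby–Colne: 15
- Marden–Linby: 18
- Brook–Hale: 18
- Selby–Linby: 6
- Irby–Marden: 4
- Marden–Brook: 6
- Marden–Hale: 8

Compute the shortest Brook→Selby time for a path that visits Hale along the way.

42 min

Best Brook to Hale: Brook–Marden–Hale costing 14
Shortest Hale→Selby: Hale–Linby–Selby = 28
Total via Hale: 14 + 28 = 42 min.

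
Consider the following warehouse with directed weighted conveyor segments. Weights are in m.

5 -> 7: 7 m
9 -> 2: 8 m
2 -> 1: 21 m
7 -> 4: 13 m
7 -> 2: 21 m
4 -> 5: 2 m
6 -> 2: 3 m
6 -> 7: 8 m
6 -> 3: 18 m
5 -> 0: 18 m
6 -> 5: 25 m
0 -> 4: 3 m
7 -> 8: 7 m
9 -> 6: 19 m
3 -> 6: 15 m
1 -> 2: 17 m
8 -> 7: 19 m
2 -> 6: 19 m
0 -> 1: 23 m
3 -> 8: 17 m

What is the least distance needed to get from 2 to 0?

60 m

Enumerating some paths:
2 → 6 → 7 → 4 → 5 → 0: 19+8+13+2+18 = 60
2 → 6 → 3 → 8 → 7 → 4 → 5 → 0: 19+18+17+19+13+2+18 = 106
2 → 6 → 5 → 0: 19+25+18 = 62
Cheapest is 2 → 6 → 7 → 4 → 5 → 0 at 60 m.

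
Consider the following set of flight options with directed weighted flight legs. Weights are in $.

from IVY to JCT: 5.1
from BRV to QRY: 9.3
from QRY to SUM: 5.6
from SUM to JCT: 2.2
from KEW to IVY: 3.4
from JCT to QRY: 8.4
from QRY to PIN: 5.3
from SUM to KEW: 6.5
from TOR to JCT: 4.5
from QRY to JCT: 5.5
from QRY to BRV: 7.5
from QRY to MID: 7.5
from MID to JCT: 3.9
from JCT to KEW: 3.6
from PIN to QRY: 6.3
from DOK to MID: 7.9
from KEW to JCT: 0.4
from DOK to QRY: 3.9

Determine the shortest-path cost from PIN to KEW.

Enumerating some paths:
PIN → QRY → SUM → JCT → KEW: 6.3+5.6+2.2+3.6 = 17.7
PIN → QRY → SUM → KEW: 6.3+5.6+6.5 = 18.4
PIN → QRY → JCT → KEW: 6.3+5.5+3.6 = 15.4
Cheapest is PIN → QRY → JCT → KEW at $15.4.

$15.4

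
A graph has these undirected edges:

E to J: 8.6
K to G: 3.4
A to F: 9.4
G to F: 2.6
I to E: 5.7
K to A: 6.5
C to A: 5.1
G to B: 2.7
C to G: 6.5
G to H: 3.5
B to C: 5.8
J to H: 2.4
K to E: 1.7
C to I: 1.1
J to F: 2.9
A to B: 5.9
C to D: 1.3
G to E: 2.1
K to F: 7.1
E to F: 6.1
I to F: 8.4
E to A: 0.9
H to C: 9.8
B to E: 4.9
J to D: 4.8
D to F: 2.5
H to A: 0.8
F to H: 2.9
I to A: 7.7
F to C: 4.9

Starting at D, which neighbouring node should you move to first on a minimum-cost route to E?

Candidate routes:
D–C–A–E: 1.3+5.1+0.9 = 7.3
D–C–I–E: 1.3+1.1+5.7 = 8.1
D–F–H–A–E: 2.5+2.9+0.8+0.9 = 7.1
D–F–G–E: 2.5+2.6+2.1 = 7.2
The minimum is 7.1 via D–F–H–A–E.
So from D the first move is to F.

F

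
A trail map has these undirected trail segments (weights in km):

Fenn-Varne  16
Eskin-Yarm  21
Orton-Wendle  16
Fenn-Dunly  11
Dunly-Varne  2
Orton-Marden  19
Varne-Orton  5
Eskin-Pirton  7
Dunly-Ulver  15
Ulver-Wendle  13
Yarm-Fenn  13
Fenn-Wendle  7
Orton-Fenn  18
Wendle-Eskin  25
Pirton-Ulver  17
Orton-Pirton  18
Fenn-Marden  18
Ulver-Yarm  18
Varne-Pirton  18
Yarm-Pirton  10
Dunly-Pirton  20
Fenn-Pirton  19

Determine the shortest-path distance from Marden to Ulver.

Compare a few routes:
Marden - Fenn - Dunly - Ulver: 18+11+15 = 44
Marden - Orton - Wendle - Ulver: 19+16+13 = 48
Marden - Fenn - Wendle - Ulver: 18+7+13 = 38
Marden - Orton - Varne - Dunly - Ulver: 19+5+2+15 = 41
The minimum is 38 km via Marden - Fenn - Wendle - Ulver.

38 km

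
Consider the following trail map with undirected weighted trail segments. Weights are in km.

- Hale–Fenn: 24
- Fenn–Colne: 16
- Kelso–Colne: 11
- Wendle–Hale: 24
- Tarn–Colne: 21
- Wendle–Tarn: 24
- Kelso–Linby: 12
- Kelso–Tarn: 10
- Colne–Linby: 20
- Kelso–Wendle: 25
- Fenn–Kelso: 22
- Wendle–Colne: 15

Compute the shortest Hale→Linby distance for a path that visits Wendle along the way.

Best Hale to Wendle: Hale–Wendle costing 24
Best Wendle to Linby: Wendle–Colne–Linby costing 35
Total via Wendle: 24 + 35 = 59 km.

59 km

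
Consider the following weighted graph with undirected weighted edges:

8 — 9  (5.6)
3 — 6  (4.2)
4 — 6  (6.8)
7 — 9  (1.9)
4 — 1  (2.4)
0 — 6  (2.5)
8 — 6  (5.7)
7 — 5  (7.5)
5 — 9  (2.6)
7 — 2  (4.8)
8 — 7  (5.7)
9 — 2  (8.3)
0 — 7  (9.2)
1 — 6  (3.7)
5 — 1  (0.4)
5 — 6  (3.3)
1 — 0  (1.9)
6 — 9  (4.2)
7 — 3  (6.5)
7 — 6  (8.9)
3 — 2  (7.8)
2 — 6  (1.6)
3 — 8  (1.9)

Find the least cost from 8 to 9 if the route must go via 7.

7.6

Shortest 8→7: 8–7 = 5.7
Best 7 to 9: 7–9 costing 1.9
Total via 7: 5.7 + 1.9 = 7.6.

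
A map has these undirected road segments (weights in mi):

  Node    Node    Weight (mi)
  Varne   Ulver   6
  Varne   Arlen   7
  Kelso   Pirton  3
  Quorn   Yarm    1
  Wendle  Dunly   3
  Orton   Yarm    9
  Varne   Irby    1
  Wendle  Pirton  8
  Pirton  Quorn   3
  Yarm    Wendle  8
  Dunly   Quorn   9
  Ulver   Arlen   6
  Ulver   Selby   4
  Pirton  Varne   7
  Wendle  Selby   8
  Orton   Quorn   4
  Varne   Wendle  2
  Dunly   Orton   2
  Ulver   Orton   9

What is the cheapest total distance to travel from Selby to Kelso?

Running Dijkstra from Selby:
Selby: 0
Ulver: 4  (via Selby)
Wendle: 8  (via Selby)
Varne: 10  (via Ulver)
Arlen: 10  (via Ulver)
Dunly: 11  (via Wendle)
Irby: 11  (via Varne)
Orton: 13  (via Ulver)
Pirton: 16  (via Wendle)
Yarm: 16  (via Wendle)
Quorn: 17  (via Orton)
Kelso: 19  (via Pirton)
Shortest route: Selby → Wendle → Pirton → Kelso = 19 mi.

19 mi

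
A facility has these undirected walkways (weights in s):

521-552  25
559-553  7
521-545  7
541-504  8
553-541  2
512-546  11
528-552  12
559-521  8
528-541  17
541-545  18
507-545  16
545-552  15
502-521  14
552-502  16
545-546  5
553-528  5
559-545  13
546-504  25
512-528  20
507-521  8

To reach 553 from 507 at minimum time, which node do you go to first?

Compare a few routes:
507 - 521 - 545 - 559 - 553: 8+7+13+7 = 35
507 - 521 - 545 - 541 - 553: 8+7+18+2 = 35
507 - 521 - 559 - 553: 8+8+7 = 23
The minimum is 23 s via 507 - 521 - 559 - 553.
So from 507 the first move is to 521.

521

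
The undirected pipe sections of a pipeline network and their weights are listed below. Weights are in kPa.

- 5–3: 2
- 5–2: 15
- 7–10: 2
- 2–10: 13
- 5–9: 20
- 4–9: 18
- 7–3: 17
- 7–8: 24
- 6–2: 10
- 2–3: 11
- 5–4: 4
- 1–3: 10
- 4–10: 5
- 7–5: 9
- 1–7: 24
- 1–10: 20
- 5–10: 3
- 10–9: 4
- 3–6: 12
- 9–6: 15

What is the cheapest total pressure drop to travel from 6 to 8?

Shortest distances from 6:
6: 0
2: 10  (via 6)
3: 12  (via 6)
5: 14  (via 3)
9: 15  (via 6)
10: 17  (via 5)
4: 18  (via 5)
7: 19  (via 10)
1: 22  (via 3)
8: 43  (via 7)
Shortest route: 6–3–5–10–7–8 = 43 kPa.

43 kPa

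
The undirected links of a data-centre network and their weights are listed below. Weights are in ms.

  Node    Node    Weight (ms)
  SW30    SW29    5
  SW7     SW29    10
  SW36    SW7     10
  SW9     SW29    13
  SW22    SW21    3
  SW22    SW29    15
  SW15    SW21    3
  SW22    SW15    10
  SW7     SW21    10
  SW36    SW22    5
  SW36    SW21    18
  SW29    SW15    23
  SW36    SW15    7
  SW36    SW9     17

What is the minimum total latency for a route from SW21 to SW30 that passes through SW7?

Shortest SW21→SW7: SW21–SW7 = 10
Best SW7 to SW30: SW7–SW29–SW30 costing 15
Total via SW7: 10 + 15 = 25 ms.

25 ms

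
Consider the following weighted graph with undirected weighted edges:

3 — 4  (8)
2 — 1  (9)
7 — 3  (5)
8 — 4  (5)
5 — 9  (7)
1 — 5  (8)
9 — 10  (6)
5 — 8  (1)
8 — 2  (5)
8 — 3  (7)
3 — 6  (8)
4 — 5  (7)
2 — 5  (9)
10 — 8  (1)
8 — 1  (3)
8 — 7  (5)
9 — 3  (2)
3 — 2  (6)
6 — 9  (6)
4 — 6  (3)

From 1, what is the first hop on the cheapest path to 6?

Enumerating some paths:
1 - 8 - 4 - 6: 3+5+3 = 11
1 - 8 - 5 - 4 - 6: 3+1+7+3 = 14
1 - 8 - 10 - 9 - 6: 3+1+6+6 = 16
1 - 8 - 5 - 9 - 6: 3+1+7+6 = 17
The minimum is 11 via 1 - 8 - 4 - 6.
So from 1 the first move is to 8.

8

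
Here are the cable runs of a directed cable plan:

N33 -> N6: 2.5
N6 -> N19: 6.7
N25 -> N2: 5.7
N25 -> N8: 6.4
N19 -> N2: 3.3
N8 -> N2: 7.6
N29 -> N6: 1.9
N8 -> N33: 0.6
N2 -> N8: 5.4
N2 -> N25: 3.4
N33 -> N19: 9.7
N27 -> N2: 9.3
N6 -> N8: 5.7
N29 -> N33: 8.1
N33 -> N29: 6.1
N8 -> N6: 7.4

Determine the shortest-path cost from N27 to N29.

21.4

Compare a few routes:
N27 → N2 → N8 → N33 → N29: 9.3+5.4+0.6+6.1 = 21.4
N27 → N2 → N25 → N8 → N33 → N29: 9.3+3.4+6.4+0.6+6.1 = 25.8
Cheapest is N27 → N2 → N8 → N33 → N29 at 21.4.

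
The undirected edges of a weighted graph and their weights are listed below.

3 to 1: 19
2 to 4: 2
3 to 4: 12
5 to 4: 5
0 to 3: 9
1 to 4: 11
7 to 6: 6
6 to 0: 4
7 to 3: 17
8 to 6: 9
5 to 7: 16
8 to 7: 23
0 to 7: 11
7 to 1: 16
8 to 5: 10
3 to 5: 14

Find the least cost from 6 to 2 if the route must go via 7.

29

Best 6 to 7: 6 → 7 costing 6
Shortest 7→2: 7 → 5 → 4 → 2 = 23
Total via 7: 6 + 23 = 29.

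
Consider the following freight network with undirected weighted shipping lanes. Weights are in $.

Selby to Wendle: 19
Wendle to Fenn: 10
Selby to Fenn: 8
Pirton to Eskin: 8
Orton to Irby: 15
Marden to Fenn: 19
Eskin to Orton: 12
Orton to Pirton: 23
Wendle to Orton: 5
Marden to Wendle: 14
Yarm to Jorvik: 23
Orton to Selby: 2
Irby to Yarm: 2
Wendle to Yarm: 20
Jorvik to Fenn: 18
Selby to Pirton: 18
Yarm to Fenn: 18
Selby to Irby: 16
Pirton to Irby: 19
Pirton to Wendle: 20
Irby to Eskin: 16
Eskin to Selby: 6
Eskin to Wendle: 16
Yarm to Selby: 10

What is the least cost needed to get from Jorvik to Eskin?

Settle nodes by increasing distance from Jorvik:
Jorvik: 0
Fenn: 18  (via Jorvik)
Yarm: 23  (via Jorvik)
Irby: 25  (via Yarm)
Selby: 26  (via Fenn)
Wendle: 28  (via Fenn)
Orton: 28  (via Selby)
Eskin: 32  (via Selby)
Shortest route: Jorvik–Fenn–Selby–Eskin = $32.

$32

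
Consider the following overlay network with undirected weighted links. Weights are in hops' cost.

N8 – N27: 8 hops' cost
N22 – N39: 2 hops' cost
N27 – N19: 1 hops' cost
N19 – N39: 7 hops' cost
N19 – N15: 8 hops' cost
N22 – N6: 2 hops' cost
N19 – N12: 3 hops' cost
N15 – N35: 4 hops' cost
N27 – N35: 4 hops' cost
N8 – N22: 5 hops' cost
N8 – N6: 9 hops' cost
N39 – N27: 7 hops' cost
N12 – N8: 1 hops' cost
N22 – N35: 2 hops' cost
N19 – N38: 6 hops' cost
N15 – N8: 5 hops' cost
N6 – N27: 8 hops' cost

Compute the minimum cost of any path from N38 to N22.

Enumerating some paths:
N38 → N19 → N39 → N22: 6+7+2 = 15
N38 → N19 → N27 → N35 → N22: 6+1+4+2 = 13
N38 → N19 → N27 → N39 → N22: 6+1+7+2 = 16
N38 → N19 → N12 → N8 → N22: 6+3+1+5 = 15
The minimum is 13 hops' cost via N38 → N19 → N27 → N35 → N22.

13 hops' cost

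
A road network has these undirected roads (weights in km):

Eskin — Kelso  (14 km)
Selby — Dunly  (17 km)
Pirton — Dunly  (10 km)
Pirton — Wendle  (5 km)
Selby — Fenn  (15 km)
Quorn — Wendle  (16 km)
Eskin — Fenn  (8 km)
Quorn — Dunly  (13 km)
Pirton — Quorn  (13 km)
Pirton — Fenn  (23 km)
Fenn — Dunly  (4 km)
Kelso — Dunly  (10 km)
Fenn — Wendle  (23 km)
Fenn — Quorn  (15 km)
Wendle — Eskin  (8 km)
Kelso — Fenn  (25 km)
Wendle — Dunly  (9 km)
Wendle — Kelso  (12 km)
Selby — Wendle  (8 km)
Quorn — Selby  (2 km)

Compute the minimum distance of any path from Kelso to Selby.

Candidate routes:
Kelso–Dunly–Selby: 10+17 = 27
Kelso–Dunly–Wendle–Selby: 10+9+8 = 27
Kelso–Dunly–Quorn–Selby: 10+13+2 = 25
Kelso–Wendle–Selby: 12+8 = 20
Cheapest is Kelso–Wendle–Selby at 20 km.

20 km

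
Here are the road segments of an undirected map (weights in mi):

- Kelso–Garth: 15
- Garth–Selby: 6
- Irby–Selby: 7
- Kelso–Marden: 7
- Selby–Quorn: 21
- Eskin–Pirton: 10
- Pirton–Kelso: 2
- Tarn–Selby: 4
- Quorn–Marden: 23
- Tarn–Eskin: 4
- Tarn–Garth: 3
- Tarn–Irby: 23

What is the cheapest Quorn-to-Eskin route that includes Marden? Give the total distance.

42 mi

Shortest Quorn→Marden: Quorn–Marden = 23
Best Marden to Eskin: Marden–Kelso–Pirton–Eskin costing 19
Total via Marden: 23 + 19 = 42 mi.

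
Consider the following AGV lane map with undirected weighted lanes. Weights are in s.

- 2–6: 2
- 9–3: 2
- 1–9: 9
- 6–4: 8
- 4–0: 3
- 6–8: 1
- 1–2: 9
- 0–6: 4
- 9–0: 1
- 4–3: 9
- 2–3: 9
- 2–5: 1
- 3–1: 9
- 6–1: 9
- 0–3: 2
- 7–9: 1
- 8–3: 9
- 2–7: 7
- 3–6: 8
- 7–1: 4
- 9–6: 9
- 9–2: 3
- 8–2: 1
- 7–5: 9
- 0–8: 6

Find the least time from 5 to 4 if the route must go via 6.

10 s

Shortest 5→6: 5 → 2 → 6 = 3
Best 6 to 4: 6 → 0 → 4 costing 7
Total via 6: 3 + 7 = 10 s.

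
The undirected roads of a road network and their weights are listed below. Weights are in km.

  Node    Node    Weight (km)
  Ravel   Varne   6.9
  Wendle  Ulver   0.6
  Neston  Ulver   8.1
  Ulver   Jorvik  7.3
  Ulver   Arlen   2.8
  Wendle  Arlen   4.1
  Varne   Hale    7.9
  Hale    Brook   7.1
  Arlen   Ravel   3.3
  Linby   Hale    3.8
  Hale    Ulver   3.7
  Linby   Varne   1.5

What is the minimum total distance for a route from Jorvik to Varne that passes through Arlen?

Shortest Jorvik→Arlen: Jorvik → Ulver → Arlen = 10.1
Best Arlen to Varne: Arlen → Ravel → Varne costing 10.2
Total via Arlen: 10.1 + 10.2 = 20.3 km.

20.3 km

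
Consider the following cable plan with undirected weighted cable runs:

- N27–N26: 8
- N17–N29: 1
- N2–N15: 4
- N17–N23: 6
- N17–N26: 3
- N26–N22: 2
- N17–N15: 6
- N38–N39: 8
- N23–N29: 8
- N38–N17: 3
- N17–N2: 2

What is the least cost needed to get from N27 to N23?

Enumerating some paths:
N27–N26–N17–N29–N23: 8+3+1+8 = 20
N27–N26–N17–N23: 8+3+6 = 17
Cheapest is N27–N26–N17–N23 at 17.

17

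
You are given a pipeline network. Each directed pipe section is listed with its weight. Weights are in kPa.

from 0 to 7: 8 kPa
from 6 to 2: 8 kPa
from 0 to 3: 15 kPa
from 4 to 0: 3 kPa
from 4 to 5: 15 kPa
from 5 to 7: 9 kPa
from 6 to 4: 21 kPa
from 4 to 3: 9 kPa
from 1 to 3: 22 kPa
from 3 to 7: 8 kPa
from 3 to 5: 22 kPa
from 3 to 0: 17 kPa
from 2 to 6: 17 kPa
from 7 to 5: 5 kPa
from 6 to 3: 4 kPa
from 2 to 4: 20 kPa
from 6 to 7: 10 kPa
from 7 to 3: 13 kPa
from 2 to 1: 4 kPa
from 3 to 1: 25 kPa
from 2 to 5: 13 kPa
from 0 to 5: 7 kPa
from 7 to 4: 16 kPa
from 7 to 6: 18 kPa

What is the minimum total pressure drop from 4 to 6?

29 kPa

Running Dijkstra from 4:
4: 0
0: 3  (via 4)
3: 9  (via 4)
5: 10  (via 0)
7: 11  (via 0)
6: 29  (via 7)
Shortest route: 4 → 0 → 7 → 6 = 29 kPa.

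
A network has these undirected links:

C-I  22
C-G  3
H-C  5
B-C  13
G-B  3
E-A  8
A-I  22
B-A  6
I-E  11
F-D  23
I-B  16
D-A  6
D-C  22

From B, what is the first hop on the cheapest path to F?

A

Candidate routes:
B–C–D–F: 13+22+23 = 58
B–G–C–D–F: 3+3+22+23 = 51
B–I–E–A–D–F: 16+11+8+6+23 = 64
B–A–D–F: 6+6+23 = 35
The minimum is 35 via B–A–D–F.
So from B the first move is to A.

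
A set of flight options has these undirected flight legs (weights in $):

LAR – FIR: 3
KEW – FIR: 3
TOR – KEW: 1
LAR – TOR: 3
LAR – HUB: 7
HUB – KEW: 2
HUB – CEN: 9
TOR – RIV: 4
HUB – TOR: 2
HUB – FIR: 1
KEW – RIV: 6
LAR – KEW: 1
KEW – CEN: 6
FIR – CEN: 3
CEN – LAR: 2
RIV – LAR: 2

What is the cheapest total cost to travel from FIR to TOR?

$3

Enumerating some paths:
FIR - HUB - TOR: 1+2 = 3
FIR - KEW - TOR: 3+1 = 4
FIR - HUB - KEW - TOR: 1+2+1 = 4
Cheapest is FIR - HUB - TOR at $3.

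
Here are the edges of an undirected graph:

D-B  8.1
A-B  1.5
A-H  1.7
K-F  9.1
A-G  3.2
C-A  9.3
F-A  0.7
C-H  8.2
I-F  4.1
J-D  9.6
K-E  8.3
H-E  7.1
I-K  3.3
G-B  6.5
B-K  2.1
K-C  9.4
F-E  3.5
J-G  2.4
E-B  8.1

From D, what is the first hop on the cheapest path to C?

Candidate routes:
D - B - A - H - C: 8.1+1.5+1.7+8.2 = 19.5
D - B - A - C: 8.1+1.5+9.3 = 18.9
The minimum is 18.9 via D - B - A - C.
So from D the first move is to B.

B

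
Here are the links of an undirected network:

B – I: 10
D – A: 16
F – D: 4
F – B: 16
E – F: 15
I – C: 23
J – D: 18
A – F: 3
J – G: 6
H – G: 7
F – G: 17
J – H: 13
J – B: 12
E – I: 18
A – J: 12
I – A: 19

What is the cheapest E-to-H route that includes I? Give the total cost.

Shortest E→I: E → I = 18
Shortest I→H: I → B → J → H = 35
Total via I: 18 + 35 = 53.

53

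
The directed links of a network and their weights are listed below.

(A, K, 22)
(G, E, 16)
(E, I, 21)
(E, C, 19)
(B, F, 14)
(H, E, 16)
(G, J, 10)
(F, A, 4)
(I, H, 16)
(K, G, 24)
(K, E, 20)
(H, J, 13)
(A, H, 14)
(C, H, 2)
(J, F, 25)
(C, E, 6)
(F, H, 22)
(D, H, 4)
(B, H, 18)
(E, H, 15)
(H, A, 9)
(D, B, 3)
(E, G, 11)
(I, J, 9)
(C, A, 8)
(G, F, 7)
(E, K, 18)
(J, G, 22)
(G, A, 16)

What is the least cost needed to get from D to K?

35

Settle nodes by increasing distance from D:
D: 0
B: 3  (via D)
H: 4  (via D)
A: 13  (via H)
F: 17  (via B)
J: 17  (via H)
E: 20  (via H)
G: 31  (via E)
K: 35  (via A)
Shortest route: D–H–A–K = 35.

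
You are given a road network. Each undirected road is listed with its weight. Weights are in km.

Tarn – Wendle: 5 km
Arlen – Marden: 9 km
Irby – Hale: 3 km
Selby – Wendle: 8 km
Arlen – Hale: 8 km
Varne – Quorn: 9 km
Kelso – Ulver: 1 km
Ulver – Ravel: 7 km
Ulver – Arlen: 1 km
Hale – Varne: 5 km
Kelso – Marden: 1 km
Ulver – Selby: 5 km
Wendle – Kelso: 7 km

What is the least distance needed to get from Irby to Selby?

Settle nodes by increasing distance from Irby:
Irby: 0
Hale: 3  (via Irby)
Varne: 8  (via Hale)
Arlen: 11  (via Hale)
Ulver: 12  (via Arlen)
Kelso: 13  (via Ulver)
Marden: 14  (via Kelso)
Selby: 17  (via Ulver)
Shortest route: Irby → Hale → Arlen → Ulver → Selby = 17 km.

17 km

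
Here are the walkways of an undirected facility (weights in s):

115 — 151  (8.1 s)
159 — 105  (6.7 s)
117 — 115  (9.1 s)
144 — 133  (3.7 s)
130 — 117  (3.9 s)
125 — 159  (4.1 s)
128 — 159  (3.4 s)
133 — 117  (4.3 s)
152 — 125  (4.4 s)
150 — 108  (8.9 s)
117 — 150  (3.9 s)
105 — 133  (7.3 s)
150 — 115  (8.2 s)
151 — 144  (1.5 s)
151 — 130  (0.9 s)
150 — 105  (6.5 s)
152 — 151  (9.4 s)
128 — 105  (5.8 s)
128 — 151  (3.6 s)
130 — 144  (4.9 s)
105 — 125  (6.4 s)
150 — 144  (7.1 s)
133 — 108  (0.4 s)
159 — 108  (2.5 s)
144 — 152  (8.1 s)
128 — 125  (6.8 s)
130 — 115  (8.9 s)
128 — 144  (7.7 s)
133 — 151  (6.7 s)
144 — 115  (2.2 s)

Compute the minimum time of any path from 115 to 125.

12.9 s

Settle nodes by increasing distance from 115:
115: 0
144: 2.2  (via 115)
151: 3.7  (via 144)
130: 4.6  (via 151)
133: 5.9  (via 144)
108: 6.3  (via 133)
128: 7.3  (via 151)
150: 8.2  (via 115)
117: 8.5  (via 130)
159: 8.8  (via 108)
152: 10.3  (via 144)
125: 12.9  (via 159)
Shortest route: 115–144–133–108–159–125 = 12.9 s.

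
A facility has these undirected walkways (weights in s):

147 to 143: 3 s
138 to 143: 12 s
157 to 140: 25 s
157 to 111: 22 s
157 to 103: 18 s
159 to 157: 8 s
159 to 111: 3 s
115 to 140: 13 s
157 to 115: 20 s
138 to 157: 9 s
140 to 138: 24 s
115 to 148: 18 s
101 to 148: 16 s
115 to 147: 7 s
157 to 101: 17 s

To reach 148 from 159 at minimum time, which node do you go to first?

Compare a few routes:
159–157–115–148: 8+20+18 = 46
159–111–157–101–148: 3+22+17+16 = 58
159–157–138–143–147–115–148: 8+9+12+3+7+18 = 57
159–157–101–148: 8+17+16 = 41
Cheapest is 159–157–101–148 at 41 s.
So from 159 the first move is to 157.

157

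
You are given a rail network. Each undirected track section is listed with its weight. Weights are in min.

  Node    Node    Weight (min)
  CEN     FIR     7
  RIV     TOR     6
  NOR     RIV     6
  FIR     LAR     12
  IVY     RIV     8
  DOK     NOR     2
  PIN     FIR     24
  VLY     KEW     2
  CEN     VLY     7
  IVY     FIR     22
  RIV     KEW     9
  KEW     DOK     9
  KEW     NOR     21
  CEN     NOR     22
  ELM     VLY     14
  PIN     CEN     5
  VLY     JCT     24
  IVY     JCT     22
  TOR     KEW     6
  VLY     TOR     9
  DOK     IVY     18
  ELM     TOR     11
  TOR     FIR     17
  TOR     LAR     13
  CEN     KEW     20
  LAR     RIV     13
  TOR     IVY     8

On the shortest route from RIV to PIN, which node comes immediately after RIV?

Compare a few routes:
RIV - NOR - DOK - KEW - VLY - CEN - PIN: 6+2+9+2+7+5 = 31
RIV - TOR - VLY - CEN - PIN: 6+9+7+5 = 27
RIV - KEW - VLY - CEN - PIN: 9+2+7+5 = 23
RIV - TOR - KEW - VLY - CEN - PIN: 6+6+2+7+5 = 26
Cheapest is RIV - KEW - VLY - CEN - PIN at 23 min.
So from RIV the first move is to KEW.

KEW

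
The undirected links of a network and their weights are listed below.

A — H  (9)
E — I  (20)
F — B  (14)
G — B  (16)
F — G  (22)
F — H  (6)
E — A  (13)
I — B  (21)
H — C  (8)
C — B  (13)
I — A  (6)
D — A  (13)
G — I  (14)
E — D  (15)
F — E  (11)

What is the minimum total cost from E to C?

25

Settle nodes by increasing distance from E:
E: 0
F: 11  (via E)
A: 13  (via E)
D: 15  (via E)
H: 17  (via F)
I: 19  (via A)
B: 25  (via F)
C: 25  (via H)
Shortest route: E–F–H–C = 25.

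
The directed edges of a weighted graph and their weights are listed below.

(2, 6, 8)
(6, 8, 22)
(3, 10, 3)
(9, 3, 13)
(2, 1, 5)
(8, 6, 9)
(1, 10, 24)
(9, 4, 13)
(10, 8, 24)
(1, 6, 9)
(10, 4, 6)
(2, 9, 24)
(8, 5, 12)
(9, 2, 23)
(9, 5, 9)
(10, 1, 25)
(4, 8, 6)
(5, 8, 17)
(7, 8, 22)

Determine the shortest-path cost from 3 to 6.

Candidate routes:
3 → 10 → 8 → 6: 3+24+9 = 36
3 → 10 → 4 → 8 → 6: 3+6+6+9 = 24
The minimum is 24 via 3 → 10 → 4 → 8 → 6.

24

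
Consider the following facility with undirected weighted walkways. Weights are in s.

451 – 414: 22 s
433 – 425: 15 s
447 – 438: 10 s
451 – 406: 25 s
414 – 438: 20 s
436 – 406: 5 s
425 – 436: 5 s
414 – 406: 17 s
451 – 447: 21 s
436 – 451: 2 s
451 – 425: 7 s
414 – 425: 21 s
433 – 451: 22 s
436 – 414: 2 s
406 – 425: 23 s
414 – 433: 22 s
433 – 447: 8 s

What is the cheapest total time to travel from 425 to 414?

7 s

Shortest distances from 425:
425: 0
436: 5  (via 425)
414: 7  (via 436)
Shortest route: 425 → 436 → 414 = 7 s.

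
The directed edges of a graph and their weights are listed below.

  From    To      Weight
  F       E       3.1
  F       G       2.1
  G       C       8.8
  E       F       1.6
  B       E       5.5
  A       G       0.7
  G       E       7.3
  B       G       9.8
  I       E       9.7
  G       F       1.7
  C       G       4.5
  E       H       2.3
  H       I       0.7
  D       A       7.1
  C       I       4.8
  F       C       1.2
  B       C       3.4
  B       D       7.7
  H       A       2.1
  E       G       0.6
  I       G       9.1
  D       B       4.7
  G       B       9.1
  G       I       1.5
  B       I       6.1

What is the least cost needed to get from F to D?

Compare a few routes:
F → G → B → D: 2.1+9.1+7.7 = 18.9
F → C → G → B → D: 1.2+4.5+9.1+7.7 = 22.5
F → E → G → B → D: 3.1+0.6+9.1+7.7 = 20.5
The minimum is 18.9 via F → G → B → D.

18.9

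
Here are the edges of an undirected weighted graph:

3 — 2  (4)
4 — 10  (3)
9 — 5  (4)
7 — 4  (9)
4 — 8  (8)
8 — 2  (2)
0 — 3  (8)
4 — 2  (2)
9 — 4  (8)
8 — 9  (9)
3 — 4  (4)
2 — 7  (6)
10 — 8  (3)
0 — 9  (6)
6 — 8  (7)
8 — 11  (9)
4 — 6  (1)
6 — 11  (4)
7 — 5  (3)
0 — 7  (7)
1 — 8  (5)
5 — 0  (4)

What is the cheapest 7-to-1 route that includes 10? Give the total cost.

19

Shortest 7→10: 7–2–4–10 = 11
Best 10 to 1: 10–8–1 costing 8
Total via 10: 11 + 8 = 19.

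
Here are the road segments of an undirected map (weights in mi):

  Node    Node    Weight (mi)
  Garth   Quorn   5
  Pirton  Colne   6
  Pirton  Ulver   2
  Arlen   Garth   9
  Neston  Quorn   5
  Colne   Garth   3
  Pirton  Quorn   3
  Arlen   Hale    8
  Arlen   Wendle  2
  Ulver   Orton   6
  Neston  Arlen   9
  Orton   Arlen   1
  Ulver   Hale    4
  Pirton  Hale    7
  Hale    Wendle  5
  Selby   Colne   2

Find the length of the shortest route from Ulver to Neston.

10 mi

Settle nodes by increasing distance from Ulver:
Ulver: 0
Pirton: 2  (via Ulver)
Hale: 4  (via Ulver)
Quorn: 5  (via Pirton)
Orton: 6  (via Ulver)
Arlen: 7  (via Orton)
Colne: 8  (via Pirton)
Wendle: 9  (via Hale)
Garth: 10  (via Quorn)
Selby: 10  (via Colne)
Neston: 10  (via Quorn)
Shortest route: Ulver → Pirton → Quorn → Neston = 10 mi.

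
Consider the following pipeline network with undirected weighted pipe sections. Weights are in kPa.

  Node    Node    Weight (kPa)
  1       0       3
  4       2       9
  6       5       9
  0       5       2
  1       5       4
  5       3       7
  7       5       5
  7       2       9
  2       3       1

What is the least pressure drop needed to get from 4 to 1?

Compare a few routes:
4 - 2 - 7 - 5 - 0 - 1: 9+9+5+2+3 = 28
4 - 2 - 3 - 5 - 0 - 1: 9+1+7+2+3 = 22
4 - 2 - 7 - 5 - 1: 9+9+5+4 = 27
4 - 2 - 3 - 5 - 1: 9+1+7+4 = 21
The minimum is 21 kPa via 4 - 2 - 3 - 5 - 1.

21 kPa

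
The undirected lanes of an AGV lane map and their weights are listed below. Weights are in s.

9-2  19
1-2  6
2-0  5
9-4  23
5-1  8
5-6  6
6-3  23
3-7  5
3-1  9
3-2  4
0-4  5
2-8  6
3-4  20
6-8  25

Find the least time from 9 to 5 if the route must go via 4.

47 s

Shortest 9→4: 9–4 = 23
Shortest 4→5: 4–0–2–1–5 = 24
Total via 4: 23 + 24 = 47 s.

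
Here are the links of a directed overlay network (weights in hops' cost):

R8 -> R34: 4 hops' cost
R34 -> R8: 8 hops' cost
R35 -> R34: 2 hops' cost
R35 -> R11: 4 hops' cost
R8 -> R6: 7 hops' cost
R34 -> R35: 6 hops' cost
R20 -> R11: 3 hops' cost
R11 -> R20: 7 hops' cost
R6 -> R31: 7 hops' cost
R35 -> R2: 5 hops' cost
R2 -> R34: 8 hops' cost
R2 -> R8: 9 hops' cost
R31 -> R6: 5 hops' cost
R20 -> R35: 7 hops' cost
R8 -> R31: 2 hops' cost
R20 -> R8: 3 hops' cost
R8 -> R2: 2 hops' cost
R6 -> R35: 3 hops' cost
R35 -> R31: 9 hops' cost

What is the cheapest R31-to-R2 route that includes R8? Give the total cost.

20 hops' cost

Best R31 to R8: R31 → R6 → R35 → R34 → R8 costing 18
Shortest R8→R2: R8 → R2 = 2
Total via R8: 18 + 2 = 20 hops' cost.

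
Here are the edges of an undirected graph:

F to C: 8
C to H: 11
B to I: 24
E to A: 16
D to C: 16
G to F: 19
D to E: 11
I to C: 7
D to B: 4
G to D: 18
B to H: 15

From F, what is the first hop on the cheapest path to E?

Compare a few routes:
F - C - H - B - D - E: 8+11+15+4+11 = 49
F - C - D - E: 8+16+11 = 35
F - C - I - B - D - E: 8+7+24+4+11 = 54
F - G - D - E: 19+18+11 = 48
The minimum is 35 via F - C - D - E.
So from F the first move is to C.

C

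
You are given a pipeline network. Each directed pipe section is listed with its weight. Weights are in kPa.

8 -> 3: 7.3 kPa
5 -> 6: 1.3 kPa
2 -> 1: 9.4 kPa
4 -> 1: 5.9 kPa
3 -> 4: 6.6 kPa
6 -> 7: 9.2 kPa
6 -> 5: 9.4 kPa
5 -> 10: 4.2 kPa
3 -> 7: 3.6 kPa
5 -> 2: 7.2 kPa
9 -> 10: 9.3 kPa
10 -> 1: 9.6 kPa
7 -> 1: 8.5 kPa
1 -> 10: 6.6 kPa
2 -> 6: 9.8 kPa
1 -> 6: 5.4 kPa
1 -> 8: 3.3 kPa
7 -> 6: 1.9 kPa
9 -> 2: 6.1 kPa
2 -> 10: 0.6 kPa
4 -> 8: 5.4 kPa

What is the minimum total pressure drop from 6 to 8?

Compare a few routes:
6 - 5 - 10 - 1 - 8: 9.4+4.2+9.6+3.3 = 26.5
6 - 5 - 2 - 1 - 8: 9.4+7.2+9.4+3.3 = 29.3
6 - 5 - 2 - 10 - 1 - 8: 9.4+7.2+0.6+9.6+3.3 = 30.1
6 - 7 - 1 - 8: 9.2+8.5+3.3 = 21
The minimum is 21 kPa via 6 - 7 - 1 - 8.

21 kPa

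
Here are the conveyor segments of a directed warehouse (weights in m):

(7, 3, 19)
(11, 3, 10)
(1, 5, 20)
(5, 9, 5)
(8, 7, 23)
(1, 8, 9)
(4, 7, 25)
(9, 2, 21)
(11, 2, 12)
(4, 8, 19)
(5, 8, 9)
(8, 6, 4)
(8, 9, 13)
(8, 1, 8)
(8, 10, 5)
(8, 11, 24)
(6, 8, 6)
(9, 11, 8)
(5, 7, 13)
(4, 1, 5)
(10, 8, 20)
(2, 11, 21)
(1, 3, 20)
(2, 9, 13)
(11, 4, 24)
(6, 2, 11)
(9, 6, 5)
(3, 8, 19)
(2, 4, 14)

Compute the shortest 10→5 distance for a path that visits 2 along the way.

Best 10 to 2: 10–8–6–2 costing 35
Shortest 2→5: 2–4–1–5 = 39
Total via 2: 35 + 39 = 74 m.

74 m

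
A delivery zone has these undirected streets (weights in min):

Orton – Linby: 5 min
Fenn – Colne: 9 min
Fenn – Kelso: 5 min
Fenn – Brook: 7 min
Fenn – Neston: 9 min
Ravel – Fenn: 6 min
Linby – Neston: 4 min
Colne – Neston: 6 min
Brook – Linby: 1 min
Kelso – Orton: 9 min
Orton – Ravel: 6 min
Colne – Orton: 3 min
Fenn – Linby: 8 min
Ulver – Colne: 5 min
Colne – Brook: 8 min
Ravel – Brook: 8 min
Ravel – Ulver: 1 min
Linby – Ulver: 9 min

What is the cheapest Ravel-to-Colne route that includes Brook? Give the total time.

Shortest Ravel→Brook: Ravel → Brook = 8
Shortest Brook→Colne: Brook → Colne = 8
Total via Brook: 8 + 8 = 16 min.

16 min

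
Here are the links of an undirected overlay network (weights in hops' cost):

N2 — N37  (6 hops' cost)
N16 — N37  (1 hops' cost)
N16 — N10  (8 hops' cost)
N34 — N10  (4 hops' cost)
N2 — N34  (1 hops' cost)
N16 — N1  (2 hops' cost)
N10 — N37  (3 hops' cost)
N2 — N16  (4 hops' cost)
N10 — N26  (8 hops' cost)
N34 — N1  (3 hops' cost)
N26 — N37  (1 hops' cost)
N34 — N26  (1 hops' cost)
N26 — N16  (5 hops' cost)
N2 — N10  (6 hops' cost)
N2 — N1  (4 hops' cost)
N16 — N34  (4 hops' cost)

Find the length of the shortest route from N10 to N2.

Running Dijkstra from N10:
N10: 0
N37: 3  (via N10)
N16: 4  (via N37)
N26: 4  (via N37)
N34: 4  (via N10)
N2: 5  (via N34)
Shortest route: N10 → N34 → N2 = 5 hops' cost.

5 hops' cost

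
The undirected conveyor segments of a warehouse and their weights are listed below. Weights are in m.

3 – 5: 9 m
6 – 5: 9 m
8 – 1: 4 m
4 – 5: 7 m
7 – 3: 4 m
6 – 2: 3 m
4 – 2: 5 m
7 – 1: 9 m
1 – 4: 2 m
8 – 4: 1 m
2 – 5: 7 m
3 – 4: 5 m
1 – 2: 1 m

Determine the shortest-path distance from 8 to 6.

7 m

Enumerating some paths:
8 → 1 → 4 → 2 → 6: 4+2+5+3 = 14
8 → 4 → 1 → 2 → 6: 1+2+1+3 = 7
8 → 1 → 2 → 6: 4+1+3 = 8
8 → 4 → 2 → 6: 1+5+3 = 9
Cheapest is 8 → 4 → 1 → 2 → 6 at 7 m.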